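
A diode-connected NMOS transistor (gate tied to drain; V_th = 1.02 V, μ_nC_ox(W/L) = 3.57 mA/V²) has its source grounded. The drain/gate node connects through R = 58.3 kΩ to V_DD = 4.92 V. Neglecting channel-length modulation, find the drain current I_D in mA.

With gate tied to drain, V_GS = V_DS ≥ V_GS − V_th, so the device is in saturation.
KCL at the drain: ½ k_n (V_GS − V_th)² = (V_DD − V_GS)/R.
Let x = V_GS − 1.02. Then 104 x² + x − 3.9 = 0, giving x = 0.189 V (positive root), so V_GS = 1.21 V.
I_D = (V_DD − V_GS)/R = (4.92 − 1.21) / 58.3 = 0.0637 mA.

I_D = 0.0637 mA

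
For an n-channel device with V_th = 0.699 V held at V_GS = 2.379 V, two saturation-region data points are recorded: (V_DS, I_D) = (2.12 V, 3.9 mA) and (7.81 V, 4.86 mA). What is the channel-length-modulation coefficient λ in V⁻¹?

λ = 0.0476 V⁻¹

With V_GS fixed, I_D ∝ (1 + λ V_DS) in saturation, so I_D2/I_D1 = (1 + λ V_DS2)/(1 + λ V_DS1).
4.86/3.9 = 1.246 = (1 + 7.81 λ)/(1 + 2.12 λ).
Solving: λ (I_D1 V_DS2 − I_D2 V_DS1) = I_D2 − I_D1, so λ = (4.86 − 3.9) / (3.9 × 7.81 − 4.86 × 2.12) = 0.96 / 20.2 = 0.0476 V⁻¹.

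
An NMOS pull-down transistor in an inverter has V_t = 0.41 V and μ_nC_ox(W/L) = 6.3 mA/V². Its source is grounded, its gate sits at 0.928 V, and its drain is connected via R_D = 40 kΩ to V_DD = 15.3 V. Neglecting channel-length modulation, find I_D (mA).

V_GS = V_G = 0.928 V, so V_ov = 0.928 − 0.41 = 0.518 V.
Assume saturation: I_D = ½ k_n V_ov² = 0.5 × 6.3 × 0.518² = 0.845 mA, giving V_DS = V_DD − I_D R_D = 15.3 − 0.845 × 40 = -18.5 V.
But -18.5 V < V_ov = 0.518 V, so the device is actually in triode.
In triode I_D = k_n[V_ov V_DS − ½ V_DS²] and I_D = (V_DD − V_DS)/R_D. Equating: 126 V_DS² − 131.5 V_DS + 15.3 = 0, giving V_DS = 0.133 V (the root below V_ov).
I_D = (15.3 − 0.133) / 40 = 0.379 mA.

I_D = 0.379 mA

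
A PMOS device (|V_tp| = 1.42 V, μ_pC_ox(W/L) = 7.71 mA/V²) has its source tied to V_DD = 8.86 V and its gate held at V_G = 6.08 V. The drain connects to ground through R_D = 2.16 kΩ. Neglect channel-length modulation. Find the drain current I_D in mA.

V_SG = V_DD − V_G = 8.86 − 6.08 = 2.78 V, so V_ov = 2.78 − 1.42 = 1.36 V.
Assume saturation: I_D = ½ k_p V_ov² = 0.5 × 7.71 × 1.36² = 7.13 mA, giving V_SD = V_DD − I_D R_D = 8.86 − 7.13 × 2.16 = -6.54 V.
But -6.54 V < V_ov = 1.36 V, so the device is actually in triode.
In triode I_D = k_p[V_ov V_SD − ½ V_SD²] and I_D = (V_DD − V_SD)/R_D. Equating: 8.33 V_SD² − 23.65 V_SD + 8.86 = 0, giving V_SD = 0.444 V (the root below V_ov).
I_D = (8.86 − 0.444) / 2.16 = 3.9 mA.

I_D = 3.90 mA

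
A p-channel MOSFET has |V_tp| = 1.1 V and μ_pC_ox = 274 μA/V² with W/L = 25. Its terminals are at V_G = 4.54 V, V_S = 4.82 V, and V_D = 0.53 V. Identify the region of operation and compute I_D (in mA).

Cutoff; I_D = 0 mA

V_SG = V_S − V_G = 4.82 − 4.54 = 0.28 V; V_SD = V_S − V_D = 4.82 − 0.53 = 4.29 V.
V_SG = 0.28 V < |V_tp| = 1.1 V, so the transistor is in cutoff.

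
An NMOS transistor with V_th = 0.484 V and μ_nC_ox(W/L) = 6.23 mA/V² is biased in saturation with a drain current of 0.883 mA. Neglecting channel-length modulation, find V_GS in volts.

In saturation I_D = ½ k_n (V_GS − V_th)², so V_GS − V_th = √(2 I_D / k_n) = √(2 × 0.883 / 6.23) = 0.532 V.
V_GS = 0.484 + 0.532 = 1.02 V.

V_GS = 1.02 V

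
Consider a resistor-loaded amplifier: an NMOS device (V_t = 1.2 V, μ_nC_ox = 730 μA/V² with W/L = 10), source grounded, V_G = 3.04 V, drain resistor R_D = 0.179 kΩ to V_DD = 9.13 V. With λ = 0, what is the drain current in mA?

V_GS = V_G = 3.04 V, so V_ov = 3.04 − 1.2 = 1.84 V.
k_n = μ_nC_ox · (W/L) = 7.3 mA/V².
Assume saturation: I_D = ½ k_n V_ov² = 0.5 × 7.3 × 1.84² = 12.4 mA, giving V_DS = V_DD − I_D R_D = 9.13 − 12.4 × 0.179 = 6.92 V.
V_DS = 6.92 V ≥ V_ov = 1.84 V, confirming saturation.

I_D = 12.4 mA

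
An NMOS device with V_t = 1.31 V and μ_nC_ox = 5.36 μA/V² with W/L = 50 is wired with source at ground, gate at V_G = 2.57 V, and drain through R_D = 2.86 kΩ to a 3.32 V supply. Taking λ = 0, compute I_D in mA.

I_D = 0.213 mA

V_GS = V_G = 2.57 V, so V_ov = 2.57 − 1.31 = 1.26 V.
k_n = μ_nC_ox · (W/L) = 0.268 mA/V².
Assume saturation: I_D = ½ k_n V_ov² = 0.5 × 0.268 × 1.26² = 0.213 mA, giving V_DS = V_DD − I_D R_D = 3.32 − 0.213 × 2.86 = 2.71 V.
V_DS = 2.71 V ≥ V_ov = 1.26 V, confirming saturation.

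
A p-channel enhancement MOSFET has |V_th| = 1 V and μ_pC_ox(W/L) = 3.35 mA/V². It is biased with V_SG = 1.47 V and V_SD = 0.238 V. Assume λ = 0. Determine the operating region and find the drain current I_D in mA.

V_ov = V_SG − |V_th| = 1.47 − 1 = 0.47 V.
Since V_SD = 0.238 V < V_ov = 0.47 V, the device is in the triode region.
I_D = k_p [V_ov · V_SD − ½ V_SD²] = 3.35 × [0.47 × 0.238 − 0.5 × 0.238²] = 0.28 mA.

Triode; I_D = 0.280 mA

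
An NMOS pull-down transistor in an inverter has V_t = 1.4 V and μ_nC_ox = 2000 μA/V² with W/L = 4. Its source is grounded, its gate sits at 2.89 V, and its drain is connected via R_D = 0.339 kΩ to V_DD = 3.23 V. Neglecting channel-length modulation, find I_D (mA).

V_GS = V_G = 2.89 V, so V_ov = 2.89 − 1.4 = 1.49 V.
k_n = μ_nC_ox · (W/L) = 8 mA/V².
Assume saturation: I_D = ½ k_n V_ov² = 0.5 × 8 × 1.49² = 8.88 mA, giving V_DS = V_DD − I_D R_D = 3.23 − 8.88 × 0.339 = 0.22 V.
But 0.22 V < V_ov = 1.49 V, so the device is actually in triode.
In triode I_D = k_n[V_ov V_DS − ½ V_DS²] and I_D = (V_DD − V_DS)/R_D. Equating: 1.36 V_DS² − 5.041 V_DS + 3.23 = 0, giving V_DS = 0.823 V (the root below V_ov).
I_D = (3.23 − 0.823) / 0.339 = 7.1 mA.

I_D = 7.10 mA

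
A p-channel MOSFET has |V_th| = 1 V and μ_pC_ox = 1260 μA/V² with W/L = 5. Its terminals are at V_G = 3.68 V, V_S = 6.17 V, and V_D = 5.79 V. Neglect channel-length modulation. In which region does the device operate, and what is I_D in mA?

V_SG = V_S − V_G = 6.17 − 3.68 = 2.49 V; V_SD = V_S − V_D = 6.17 − 5.79 = 0.38 V.
k_p = μ_pC_ox · (W/L) = 6.3 mA/V².
V_ov = V_SG − |V_th| = 2.49 − 1 = 1.49 V.
Since V_SD = 0.38 V < V_ov = 1.49 V, the device is in the triode region.
I_D = k_p [V_ov · V_SD − ½ V_SD²] = 6.3 × [1.49 × 0.38 − 0.5 × 0.38²] = 3.11 mA.

Triode; I_D = 3.11 mA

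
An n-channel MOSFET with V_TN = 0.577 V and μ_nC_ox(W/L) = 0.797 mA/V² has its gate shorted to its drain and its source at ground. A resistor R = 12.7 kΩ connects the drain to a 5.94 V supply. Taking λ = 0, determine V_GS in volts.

V_GS = 1.51 V

With gate tied to drain, V_GS = V_DS ≥ V_GS − V_TN, so the device is in saturation.
KCL at the drain: ½ k_n (V_GS − V_TN)² = (V_DD − V_GS)/R.
Let x = V_GS − 0.577. Then 5.06 x² + x − 5.363 = 0, giving x = 0.935 V (positive root), so V_GS = 1.51 V.
I_D = (V_DD − V_GS)/R = (5.94 − 1.51) / 12.7 = 0.349 mA.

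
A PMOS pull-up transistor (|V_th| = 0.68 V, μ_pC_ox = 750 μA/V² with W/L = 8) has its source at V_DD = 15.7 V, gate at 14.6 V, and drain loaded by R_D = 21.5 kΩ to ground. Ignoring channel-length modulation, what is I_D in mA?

V_SG = V_DD − V_G = 15.7 − 14.6 = 1.1 V, so V_ov = 1.1 − 0.68 = 0.42 V.
k_p = μ_pC_ox · (W/L) = 6 mA/V².
Assume saturation: I_D = ½ k_p V_ov² = 0.5 × 6 × 0.42² = 0.529 mA, giving V_SD = V_DD − I_D R_D = 15.7 − 0.529 × 21.5 = 4.32 V.
V_SD = 4.32 V ≥ V_ov = 0.42 V, confirming saturation.

I_D = 0.529 mA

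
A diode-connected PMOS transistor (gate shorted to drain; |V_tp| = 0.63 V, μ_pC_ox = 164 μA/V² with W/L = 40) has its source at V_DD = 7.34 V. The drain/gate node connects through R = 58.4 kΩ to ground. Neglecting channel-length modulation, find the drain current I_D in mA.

With gate tied to drain, V_SG = V_SD ≥ V_SG − |V_tp|, so the device is in saturation.
k_p = μ_pC_ox · (W/L) = 6.56 mA/V².
KCL at the drain: ½ k_p (V_SG − |V_tp|)² = (V_DD − V_SG)/R.
Let x = V_SG − 0.63. Then 192 x² + x − 6.71 = 0, giving x = 0.185 V (positive root), so V_SG = 0.815 V.
I_D = (V_DD − V_SG)/R = (7.34 − 0.815) / 58.4 = 0.112 mA.

I_D = 0.112 mA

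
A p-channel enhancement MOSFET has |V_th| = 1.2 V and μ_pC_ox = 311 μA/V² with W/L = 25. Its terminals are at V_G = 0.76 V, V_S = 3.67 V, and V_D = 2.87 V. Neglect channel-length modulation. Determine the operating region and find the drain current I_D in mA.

V_SG = V_S − V_G = 3.67 − 0.76 = 2.91 V; V_SD = V_S − V_D = 3.67 − 2.87 = 0.8 V.
k_p = μ_pC_ox · (W/L) = 7.775 mA/V².
V_ov = V_SG − |V_th| = 2.91 − 1.2 = 1.71 V.
Since V_SD = 0.8 V < V_ov = 1.71 V, the device is in the triode region.
I_D = k_p [V_ov · V_SD − ½ V_SD²] = 7.775 × [1.71 × 0.8 − 0.5 × 0.8²] = 8.15 mA.

Triode; I_D = 8.15 mA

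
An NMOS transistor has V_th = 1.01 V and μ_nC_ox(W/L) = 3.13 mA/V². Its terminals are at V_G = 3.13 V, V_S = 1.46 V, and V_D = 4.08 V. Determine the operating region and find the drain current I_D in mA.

V_GS = V_G − V_S = 3.13 − 1.46 = 1.67 V; V_DS = V_D − V_S = 4.08 − 1.46 = 2.62 V.
V_ov = V_GS − V_th = 1.67 − 1.01 = 0.66 V.
Since V_DS = 2.62 V ≥ V_ov = 0.66 V, the device is in saturation.
I_D = ½ k_n V_ov² = 0.5 × 3.13 × 0.66² = 0.682 mA.

Saturation; I_D = 0.682 mA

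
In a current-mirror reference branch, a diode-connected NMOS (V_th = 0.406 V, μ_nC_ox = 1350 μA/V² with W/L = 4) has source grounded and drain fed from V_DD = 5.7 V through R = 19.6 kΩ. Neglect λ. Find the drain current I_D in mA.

I_D = 0.254 mA

With gate tied to drain, V_GS = V_DS ≥ V_GS − V_th, so the device is in saturation.
k_n = μ_nC_ox · (W/L) = 5.4 mA/V².
KCL at the drain: ½ k_n (V_GS − V_th)² = (V_DD − V_GS)/R.
Let x = V_GS − 0.406. Then 52.9 x² + x − 5.294 = 0, giving x = 0.307 V (positive root), so V_GS = 0.713 V.
I_D = (V_DD − V_GS)/R = (5.7 − 0.713) / 19.6 = 0.254 mA.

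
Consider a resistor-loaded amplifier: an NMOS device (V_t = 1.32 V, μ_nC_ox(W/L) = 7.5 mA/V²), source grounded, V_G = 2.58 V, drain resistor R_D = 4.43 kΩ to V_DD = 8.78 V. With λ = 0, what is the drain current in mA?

V_GS = V_G = 2.58 V, so V_ov = 2.58 − 1.32 = 1.26 V.
Assume saturation: I_D = ½ k_n V_ov² = 0.5 × 7.5 × 1.26² = 5.95 mA, giving V_DS = V_DD − I_D R_D = 8.78 − 5.95 × 4.43 = -17.6 V.
But -17.6 V < V_ov = 1.26 V, so the device is actually in triode.
In triode I_D = k_n[V_ov V_DS − ½ V_DS²] and I_D = (V_DD − V_DS)/R_D. Equating: 16.6 V_DS² − 42.86 V_DS + 8.78 = 0, giving V_DS = 0.224 V (the root below V_ov).
I_D = (8.78 − 0.224) / 4.43 = 1.93 mA.

I_D = 1.93 mA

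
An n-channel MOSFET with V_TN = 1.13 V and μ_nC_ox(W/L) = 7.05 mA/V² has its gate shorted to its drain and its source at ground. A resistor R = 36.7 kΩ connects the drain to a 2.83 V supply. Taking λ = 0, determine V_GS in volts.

With gate tied to drain, V_GS = V_DS ≥ V_GS − V_TN, so the device is in saturation.
KCL at the drain: ½ k_n (V_GS − V_TN)² = (V_DD − V_GS)/R.
Let x = V_GS − 1.13. Then 129 x² + x − 1.7 = 0, giving x = 0.111 V (positive root), so V_GS = 1.24 V.
I_D = (V_DD − V_GS)/R = (2.83 − 1.24) / 36.7 = 0.0433 mA.

V_GS = 1.24 V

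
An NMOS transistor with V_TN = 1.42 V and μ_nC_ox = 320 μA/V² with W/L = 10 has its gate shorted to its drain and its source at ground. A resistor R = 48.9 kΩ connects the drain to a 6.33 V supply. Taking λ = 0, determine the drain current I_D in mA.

With gate tied to drain, V_GS = V_DS ≥ V_GS − V_TN, so the device is in saturation.
k_n = μ_nC_ox · (W/L) = 3.2 mA/V².
KCL at the drain: ½ k_n (V_GS − V_TN)² = (V_DD − V_GS)/R.
Let x = V_GS − 1.42. Then 78.2 x² + x − 4.91 = 0, giving x = 0.244 V (positive root), so V_GS = 1.66 V.
I_D = (V_DD − V_GS)/R = (6.33 − 1.66) / 48.9 = 0.0954 mA.

I_D = 0.0954 mA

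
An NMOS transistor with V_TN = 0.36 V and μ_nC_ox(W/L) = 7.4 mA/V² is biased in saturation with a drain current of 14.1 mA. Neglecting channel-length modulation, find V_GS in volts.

V_GS = 2.31 V

In saturation I_D = ½ k_n (V_GS − V_TN)², so V_GS − V_TN = √(2 I_D / k_n) = √(2 × 14.1 / 7.4) = 1.95 V.
V_GS = 0.36 + 1.95 = 2.31 V.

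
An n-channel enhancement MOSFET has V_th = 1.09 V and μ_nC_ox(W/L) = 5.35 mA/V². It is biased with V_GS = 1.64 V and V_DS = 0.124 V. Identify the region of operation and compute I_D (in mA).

Triode; I_D = 0.324 mA

V_ov = V_GS − V_th = 1.64 − 1.09 = 0.55 V.
Since V_DS = 0.124 V < V_ov = 0.55 V, the device is in the triode region.
I_D = k_n [V_ov · V_DS − ½ V_DS²] = 5.35 × [0.55 × 0.124 − 0.5 × 0.124²] = 0.324 mA.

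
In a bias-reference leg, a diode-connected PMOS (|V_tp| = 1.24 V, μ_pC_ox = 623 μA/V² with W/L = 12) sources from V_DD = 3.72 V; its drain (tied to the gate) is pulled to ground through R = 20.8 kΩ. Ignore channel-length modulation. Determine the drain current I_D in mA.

I_D = 0.111 mA

With gate tied to drain, V_SG = V_SD ≥ V_SG − |V_tp|, so the device is in saturation.
k_p = μ_pC_ox · (W/L) = 7.476 mA/V².
KCL at the drain: ½ k_p (V_SG − |V_tp|)² = (V_DD − V_SG)/R.
Let x = V_SG − 1.24. Then 77.8 x² + x − 2.48 = 0, giving x = 0.172 V (positive root), so V_SG = 1.41 V.
I_D = (V_DD − V_SG)/R = (3.72 − 1.41) / 20.8 = 0.111 mA.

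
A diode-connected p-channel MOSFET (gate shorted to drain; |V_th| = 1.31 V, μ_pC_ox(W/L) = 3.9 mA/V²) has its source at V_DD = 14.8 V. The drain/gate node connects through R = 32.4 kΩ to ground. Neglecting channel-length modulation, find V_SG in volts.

V_SG = 1.76 V

With gate tied to drain, V_SG = V_SD ≥ V_SG − |V_th|, so the device is in saturation.
KCL at the drain: ½ k_p (V_SG − |V_th|)² = (V_DD − V_SG)/R.
Let x = V_SG − 1.31. Then 63.2 x² + x − 13.49 = 0, giving x = 0.454 V (positive root), so V_SG = 1.76 V.
I_D = (V_DD − V_SG)/R = (14.8 − 1.76) / 32.4 = 0.402 mA.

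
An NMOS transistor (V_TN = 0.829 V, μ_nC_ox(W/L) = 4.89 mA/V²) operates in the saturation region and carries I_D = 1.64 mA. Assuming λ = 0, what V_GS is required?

V_GS = 1.65 V

In saturation I_D = ½ k_n (V_GS − V_TN)², so V_GS − V_TN = √(2 I_D / k_n) = √(2 × 1.64 / 4.89) = 0.819 V.
V_GS = 0.829 + 0.819 = 1.65 V.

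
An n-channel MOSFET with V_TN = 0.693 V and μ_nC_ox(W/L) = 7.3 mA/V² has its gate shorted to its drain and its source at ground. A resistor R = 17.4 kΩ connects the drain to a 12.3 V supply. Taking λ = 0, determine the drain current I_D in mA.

I_D = 0.643 mA

With gate tied to drain, V_GS = V_DS ≥ V_GS − V_TN, so the device is in saturation.
KCL at the drain: ½ k_n (V_GS − V_TN)² = (V_DD − V_GS)/R.
Let x = V_GS − 0.693. Then 63.5 x² + x − 11.61 = 0, giving x = 0.42 V (positive root), so V_GS = 1.11 V.
I_D = (V_DD − V_GS)/R = (12.3 − 1.11) / 17.4 = 0.643 mA.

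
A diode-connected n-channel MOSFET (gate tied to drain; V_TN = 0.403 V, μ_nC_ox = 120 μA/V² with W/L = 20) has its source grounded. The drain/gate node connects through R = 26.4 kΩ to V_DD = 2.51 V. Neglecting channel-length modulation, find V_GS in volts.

V_GS = 0.646 V

With gate tied to drain, V_GS = V_DS ≥ V_GS − V_TN, so the device is in saturation.
k_n = μ_nC_ox · (W/L) = 2.4 mA/V².
KCL at the drain: ½ k_n (V_GS − V_TN)² = (V_DD − V_GS)/R.
Let x = V_GS − 0.403. Then 31.7 x² + x − 2.107 = 0, giving x = 0.243 V (positive root), so V_GS = 0.646 V.
I_D = (V_DD − V_GS)/R = (2.51 − 0.646) / 26.4 = 0.0706 mA.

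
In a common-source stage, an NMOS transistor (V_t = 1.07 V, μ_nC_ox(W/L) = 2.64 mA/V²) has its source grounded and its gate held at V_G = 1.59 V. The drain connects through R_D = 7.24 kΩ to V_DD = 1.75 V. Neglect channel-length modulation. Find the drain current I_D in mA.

V_GS = V_G = 1.59 V, so V_ov = 1.59 − 1.07 = 0.52 V.
Assume saturation: I_D = ½ k_n V_ov² = 0.5 × 2.64 × 0.52² = 0.357 mA, giving V_DS = V_DD − I_D R_D = 1.75 − 0.357 × 7.24 = -0.834 V.
But -0.834 V < V_ov = 0.52 V, so the device is actually in triode.
In triode I_D = k_n[V_ov V_DS − ½ V_DS²] and I_D = (V_DD − V_DS)/R_D. Equating: 9.56 V_DS² − 10.94 V_DS + 1.75 = 0, giving V_DS = 0.192 V (the root below V_ov).
I_D = (1.75 − 0.192) / 7.24 = 0.215 mA.

I_D = 0.215 mA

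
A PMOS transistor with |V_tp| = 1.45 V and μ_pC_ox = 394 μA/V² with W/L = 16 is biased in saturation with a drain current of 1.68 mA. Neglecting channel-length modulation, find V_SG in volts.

V_SG = 2.18 V

k_p = μ_pC_ox · (W/L) = 6.304 mA/V².
In saturation I_D = ½ k_p (V_SG − |V_tp|)², so V_SG − |V_tp| = √(2 I_D / k_p) = √(2 × 1.68 / 6.304) = 0.73 V.
V_SG = 1.45 + 0.73 = 2.18 V.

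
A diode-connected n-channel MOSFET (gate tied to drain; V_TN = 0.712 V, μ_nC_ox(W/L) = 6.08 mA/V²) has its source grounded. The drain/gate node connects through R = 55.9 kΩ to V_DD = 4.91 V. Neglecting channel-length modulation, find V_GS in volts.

With gate tied to drain, V_GS = V_DS ≥ V_GS − V_TN, so the device is in saturation.
KCL at the drain: ½ k_n (V_GS − V_TN)² = (V_DD − V_GS)/R.
Let x = V_GS − 0.712. Then 170 x² + x − 4.198 = 0, giving x = 0.154 V (positive root), so V_GS = 0.866 V.
I_D = (V_DD − V_GS)/R = (4.91 − 0.866) / 55.9 = 0.0723 mA.

V_GS = 0.866 V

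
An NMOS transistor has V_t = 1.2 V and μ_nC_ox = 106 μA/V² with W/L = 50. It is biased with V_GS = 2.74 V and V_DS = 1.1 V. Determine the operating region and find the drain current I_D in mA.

Triode; I_D = 5.77 mA

k_n = μ_nC_ox · (W/L) = 5.3 mA/V².
V_ov = V_GS − V_t = 2.74 − 1.2 = 1.54 V.
Since V_DS = 1.1 V < V_ov = 1.54 V, the device is in the triode region.
I_D = k_n [V_ov · V_DS − ½ V_DS²] = 5.3 × [1.54 × 1.1 − 0.5 × 1.1²] = 5.77 mA.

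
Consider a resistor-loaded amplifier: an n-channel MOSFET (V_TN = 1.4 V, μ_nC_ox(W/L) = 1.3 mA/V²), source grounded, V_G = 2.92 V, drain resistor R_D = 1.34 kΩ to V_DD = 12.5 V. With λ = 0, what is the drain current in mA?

I_D = 1.50 mA

V_GS = V_G = 2.92 V, so V_ov = 2.92 − 1.4 = 1.52 V.
Assume saturation: I_D = ½ k_n V_ov² = 0.5 × 1.3 × 1.52² = 1.5 mA, giving V_DS = V_DD − I_D R_D = 12.5 − 1.5 × 1.34 = 10.5 V.
V_DS = 10.5 V ≥ V_ov = 1.52 V, confirming saturation.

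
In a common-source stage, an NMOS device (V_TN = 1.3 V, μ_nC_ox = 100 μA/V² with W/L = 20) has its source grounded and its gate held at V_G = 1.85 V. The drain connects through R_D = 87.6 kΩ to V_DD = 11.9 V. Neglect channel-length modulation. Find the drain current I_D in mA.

I_D = 0.134 mA

V_GS = V_G = 1.85 V, so V_ov = 1.85 − 1.3 = 0.55 V.
k_n = μ_nC_ox · (W/L) = 2 mA/V².
Assume saturation: I_D = ½ k_n V_ov² = 0.5 × 2 × 0.55² = 0.303 mA, giving V_DS = V_DD − I_D R_D = 11.9 − 0.303 × 87.6 = -14.6 V.
But -14.6 V < V_ov = 0.55 V, so the device is actually in triode.
In triode I_D = k_n[V_ov V_DS − ½ V_DS²] and I_D = (V_DD − V_DS)/R_D. Equating: 87.6 V_DS² − 97.36 V_DS + 11.9 = 0, giving V_DS = 0.14 V (the root below V_ov).
I_D = (11.9 − 0.14) / 87.6 = 0.134 mA.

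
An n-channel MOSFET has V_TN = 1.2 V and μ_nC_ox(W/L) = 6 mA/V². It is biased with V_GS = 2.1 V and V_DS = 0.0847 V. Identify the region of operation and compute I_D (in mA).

Triode; I_D = 0.436 mA

V_ov = V_GS − V_TN = 2.1 − 1.2 = 0.9 V.
Since V_DS = 0.0847 V < V_ov = 0.9 V, the device is in the triode region.
I_D = k_n [V_ov · V_DS − ½ V_DS²] = 6 × [0.9 × 0.0847 − 0.5 × 0.0847²] = 0.436 mA.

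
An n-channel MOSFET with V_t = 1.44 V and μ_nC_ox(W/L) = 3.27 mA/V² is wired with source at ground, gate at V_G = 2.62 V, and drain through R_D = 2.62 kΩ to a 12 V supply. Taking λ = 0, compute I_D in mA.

I_D = 2.28 mA

V_GS = V_G = 2.62 V, so V_ov = 2.62 − 1.44 = 1.18 V.
Assume saturation: I_D = ½ k_n V_ov² = 0.5 × 3.27 × 1.18² = 2.28 mA, giving V_DS = V_DD − I_D R_D = 12 − 2.28 × 2.62 = 6.04 V.
V_DS = 6.04 V ≥ V_ov = 1.18 V, confirming saturation.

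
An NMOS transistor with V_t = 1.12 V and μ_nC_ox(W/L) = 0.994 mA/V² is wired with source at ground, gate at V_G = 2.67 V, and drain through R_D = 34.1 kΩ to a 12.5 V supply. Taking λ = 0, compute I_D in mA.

V_GS = V_G = 2.67 V, so V_ov = 2.67 − 1.12 = 1.55 V.
Assume saturation: I_D = ½ k_n V_ov² = 0.5 × 0.994 × 1.55² = 1.19 mA, giving V_DS = V_DD − I_D R_D = 12.5 − 1.19 × 34.1 = -28.2 V.
But -28.2 V < V_ov = 1.55 V, so the device is actually in triode.
In triode I_D = k_n[V_ov V_DS − ½ V_DS²] and I_D = (V_DD − V_DS)/R_D. Equating: 16.9 V_DS² − 53.54 V_DS + 12.5 = 0, giving V_DS = 0.254 V (the root below V_ov).
I_D = (12.5 − 0.254) / 34.1 = 0.359 mA.

I_D = 0.359 mA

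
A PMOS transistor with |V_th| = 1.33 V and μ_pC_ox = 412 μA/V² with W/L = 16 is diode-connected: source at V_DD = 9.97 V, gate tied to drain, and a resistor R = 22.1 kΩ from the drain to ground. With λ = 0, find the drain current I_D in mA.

With gate tied to drain, V_SG = V_SD ≥ V_SG − |V_th|, so the device is in saturation.
k_p = μ_pC_ox · (W/L) = 6.592 mA/V².
KCL at the drain: ½ k_p (V_SG − |V_th|)² = (V_DD − V_SG)/R.
Let x = V_SG − 1.33. Then 72.8 x² + x − 8.64 = 0, giving x = 0.338 V (positive root), so V_SG = 1.67 V.
I_D = (V_DD − V_SG)/R = (9.97 − 1.67) / 22.1 = 0.376 mA.

I_D = 0.376 mA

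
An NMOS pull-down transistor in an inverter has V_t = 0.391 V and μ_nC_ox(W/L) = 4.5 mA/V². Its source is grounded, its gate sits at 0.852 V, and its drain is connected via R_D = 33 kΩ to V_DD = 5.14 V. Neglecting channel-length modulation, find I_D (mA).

V_GS = V_G = 0.852 V, so V_ov = 0.852 − 0.391 = 0.461 V.
Assume saturation: I_D = ½ k_n V_ov² = 0.5 × 4.5 × 0.461² = 0.478 mA, giving V_DS = V_DD − I_D R_D = 5.14 − 0.478 × 33 = -10.6 V.
But -10.6 V < V_ov = 0.461 V, so the device is actually in triode.
In triode I_D = k_n[V_ov V_DS − ½ V_DS²] and I_D = (V_DD − V_DS)/R_D. Equating: 74.2 V_DS² − 69.46 V_DS + 5.14 = 0, giving V_DS = 0.081 V (the root below V_ov).
I_D = (5.14 − 0.081) / 33 = 0.153 mA.

I_D = 0.153 mA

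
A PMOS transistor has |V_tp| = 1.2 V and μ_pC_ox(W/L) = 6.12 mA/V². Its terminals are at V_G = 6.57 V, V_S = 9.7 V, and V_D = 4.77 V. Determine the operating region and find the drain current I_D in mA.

V_SG = V_S − V_G = 9.7 − 6.57 = 3.13 V; V_SD = V_S − V_D = 9.7 − 4.77 = 4.93 V.
V_ov = V_SG − |V_tp| = 3.13 − 1.2 = 1.93 V.
Since V_SD = 4.93 V ≥ V_ov = 1.93 V, the device is in saturation.
I_D = ½ k_p V_ov² = 0.5 × 6.12 × 1.93² = 11.4 mA.

Saturation; I_D = 11.4 mA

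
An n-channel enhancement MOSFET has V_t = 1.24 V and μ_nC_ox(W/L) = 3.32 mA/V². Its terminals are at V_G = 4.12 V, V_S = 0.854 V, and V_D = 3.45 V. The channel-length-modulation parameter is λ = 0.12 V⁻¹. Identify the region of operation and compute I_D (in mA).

V_GS = V_G − V_S = 4.12 − 0.854 = 3.27 V; V_DS = V_D − V_S = 3.45 − 0.854 = 2.6 V.
V_ov = V_GS − V_t = 3.27 − 1.24 = 2.03 V.
Since V_DS = 2.6 V ≥ V_ov = 2.03 V, the device is in saturation.
I_D = ½ k_n V_ov² (1 + λ V_DS) = 0.5 × 3.32 × 2.03² × (1 + 0.12 × 2.6) = 8.94 mA.

Saturation; I_D = 8.94 mA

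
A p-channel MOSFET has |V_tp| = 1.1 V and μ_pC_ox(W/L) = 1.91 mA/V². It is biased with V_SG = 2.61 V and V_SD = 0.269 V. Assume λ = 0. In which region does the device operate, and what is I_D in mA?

V_ov = V_SG − |V_tp| = 2.61 − 1.1 = 1.51 V.
Since V_SD = 0.269 V < V_ov = 1.51 V, the device is in the triode region.
I_D = k_p [V_ov · V_SD − ½ V_SD²] = 1.91 × [1.51 × 0.269 − 0.5 × 0.269²] = 0.707 mA.

Triode; I_D = 0.707 mA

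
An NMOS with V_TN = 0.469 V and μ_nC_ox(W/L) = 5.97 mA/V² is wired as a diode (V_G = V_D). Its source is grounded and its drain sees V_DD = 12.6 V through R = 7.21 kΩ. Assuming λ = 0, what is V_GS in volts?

V_GS = 1.20 V

With gate tied to drain, V_GS = V_DS ≥ V_GS − V_TN, so the device is in saturation.
KCL at the drain: ½ k_n (V_GS − V_TN)² = (V_DD − V_GS)/R.
Let x = V_GS − 0.469. Then 21.5 x² + x − 12.13 = 0, giving x = 0.728 V (positive root), so V_GS = 1.2 V.
I_D = (V_DD − V_GS)/R = (12.6 − 1.2) / 7.21 = 1.58 mA.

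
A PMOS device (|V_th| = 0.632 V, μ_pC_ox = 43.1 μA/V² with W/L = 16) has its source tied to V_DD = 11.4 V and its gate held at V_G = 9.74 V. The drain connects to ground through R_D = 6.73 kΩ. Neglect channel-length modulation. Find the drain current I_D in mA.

I_D = 0.364 mA

V_SG = V_DD − V_G = 11.4 − 9.74 = 1.66 V, so V_ov = 1.66 − 0.632 = 1.03 V.
k_p = μ_pC_ox · (W/L) = 0.6896 mA/V².
Assume saturation: I_D = ½ k_p V_ov² = 0.5 × 0.6896 × 1.03² = 0.364 mA, giving V_SD = V_DD − I_D R_D = 11.4 − 0.364 × 6.73 = 8.95 V.
V_SD = 8.95 V ≥ V_ov = 1.03 V, confirming saturation.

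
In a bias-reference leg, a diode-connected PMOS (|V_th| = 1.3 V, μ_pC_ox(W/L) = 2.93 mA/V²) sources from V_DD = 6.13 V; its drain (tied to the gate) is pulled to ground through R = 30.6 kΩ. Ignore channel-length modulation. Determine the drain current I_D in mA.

I_D = 0.147 mA

With gate tied to drain, V_SG = V_SD ≥ V_SG − |V_th|, so the device is in saturation.
KCL at the drain: ½ k_p (V_SG − |V_th|)² = (V_DD − V_SG)/R.
Let x = V_SG − 1.3. Then 44.8 x² + x − 4.83 = 0, giving x = 0.317 V (positive root), so V_SG = 1.62 V.
I_D = (V_DD − V_SG)/R = (6.13 − 1.62) / 30.6 = 0.147 mA.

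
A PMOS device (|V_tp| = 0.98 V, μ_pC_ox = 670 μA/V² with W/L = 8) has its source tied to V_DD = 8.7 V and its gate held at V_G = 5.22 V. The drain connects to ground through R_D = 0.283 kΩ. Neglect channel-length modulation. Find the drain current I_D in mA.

I_D = 16.7 mA

V_SG = V_DD − V_G = 8.7 − 5.22 = 3.48 V, so V_ov = 3.48 − 0.98 = 2.5 V.
k_p = μ_pC_ox · (W/L) = 5.36 mA/V².
Assume saturation: I_D = ½ k_p V_ov² = 0.5 × 5.36 × 2.5² = 16.7 mA, giving V_SD = V_DD − I_D R_D = 8.7 − 16.7 × 0.283 = 3.96 V.
V_SD = 3.96 V ≥ V_ov = 2.5 V, confirming saturation.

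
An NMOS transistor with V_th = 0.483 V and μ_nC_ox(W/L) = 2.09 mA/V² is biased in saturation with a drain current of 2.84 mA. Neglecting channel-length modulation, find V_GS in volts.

In saturation I_D = ½ k_n (V_GS − V_th)², so V_GS − V_th = √(2 I_D / k_n) = √(2 × 2.84 / 2.09) = 1.65 V.
V_GS = 0.483 + 1.65 = 2.13 V.

V_GS = 2.13 V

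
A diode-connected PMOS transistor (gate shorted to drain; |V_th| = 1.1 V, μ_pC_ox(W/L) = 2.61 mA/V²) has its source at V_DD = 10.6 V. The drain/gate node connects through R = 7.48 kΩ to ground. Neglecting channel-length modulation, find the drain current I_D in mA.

I_D = 1.14 mA

With gate tied to drain, V_SG = V_SD ≥ V_SG − |V_th|, so the device is in saturation.
KCL at the drain: ½ k_p (V_SG − |V_th|)² = (V_DD − V_SG)/R.
Let x = V_SG − 1.1. Then 9.76 x² + x − 9.5 = 0, giving x = 0.937 V (positive root), so V_SG = 2.04 V.
I_D = (V_DD − V_SG)/R = (10.6 − 2.04) / 7.48 = 1.14 mA.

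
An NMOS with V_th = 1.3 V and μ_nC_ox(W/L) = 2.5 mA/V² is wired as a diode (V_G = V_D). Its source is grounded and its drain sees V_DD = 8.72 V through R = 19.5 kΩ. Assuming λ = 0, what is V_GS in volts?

V_GS = 1.83 V

With gate tied to drain, V_GS = V_DS ≥ V_GS − V_th, so the device is in saturation.
KCL at the drain: ½ k_n (V_GS − V_th)² = (V_DD − V_GS)/R.
Let x = V_GS − 1.3. Then 24.4 x² + x − 7.42 = 0, giving x = 0.532 V (positive root), so V_GS = 1.83 V.
I_D = (V_DD − V_GS)/R = (8.72 − 1.83) / 19.5 = 0.353 mA.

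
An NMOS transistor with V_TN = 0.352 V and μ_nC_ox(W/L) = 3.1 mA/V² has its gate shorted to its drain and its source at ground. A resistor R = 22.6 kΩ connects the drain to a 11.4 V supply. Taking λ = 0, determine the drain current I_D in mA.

With gate tied to drain, V_GS = V_DS ≥ V_GS − V_TN, so the device is in saturation.
KCL at the drain: ½ k_n (V_GS − V_TN)² = (V_DD − V_GS)/R.
Let x = V_GS − 0.352. Then 35 x² + x − 11.05 = 0, giving x = 0.548 V (positive root), so V_GS = 0.9 V.
I_D = (V_DD − V_GS)/R = (11.4 − 0.9) / 22.6 = 0.465 mA.

I_D = 0.465 mA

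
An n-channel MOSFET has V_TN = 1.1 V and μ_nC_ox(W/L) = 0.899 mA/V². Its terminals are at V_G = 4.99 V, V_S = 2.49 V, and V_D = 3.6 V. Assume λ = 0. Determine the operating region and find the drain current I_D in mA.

Triode; I_D = 0.843 mA

V_GS = V_G − V_S = 4.99 − 2.49 = 2.5 V; V_DS = V_D − V_S = 3.6 − 2.49 = 1.11 V.
V_ov = V_GS − V_TN = 2.5 − 1.1 = 1.4 V.
Since V_DS = 1.11 V < V_ov = 1.4 V, the device is in the triode region.
I_D = k_n [V_ov · V_DS − ½ V_DS²] = 0.899 × [1.4 × 1.11 − 0.5 × 1.11²] = 0.843 mA.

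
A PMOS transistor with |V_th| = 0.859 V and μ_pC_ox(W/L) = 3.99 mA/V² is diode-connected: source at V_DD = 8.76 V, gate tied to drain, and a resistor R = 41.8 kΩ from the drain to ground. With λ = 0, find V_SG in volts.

V_SG = 1.16 V

With gate tied to drain, V_SG = V_SD ≥ V_SG − |V_th|, so the device is in saturation.
KCL at the drain: ½ k_p (V_SG − |V_th|)² = (V_DD − V_SG)/R.
Let x = V_SG − 0.859. Then 83.4 x² + x − 7.901 = 0, giving x = 0.302 V (positive root), so V_SG = 1.16 V.
I_D = (V_DD − V_SG)/R = (8.76 − 1.16) / 41.8 = 0.182 mA.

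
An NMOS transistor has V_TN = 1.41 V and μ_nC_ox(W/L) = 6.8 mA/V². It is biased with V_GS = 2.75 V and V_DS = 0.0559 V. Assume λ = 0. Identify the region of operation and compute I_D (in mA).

Triode; I_D = 0.499 mA

V_ov = V_GS − V_TN = 2.75 − 1.41 = 1.34 V.
Since V_DS = 0.0559 V < V_ov = 1.34 V, the device is in the triode region.
I_D = k_n [V_ov · V_DS − ½ V_DS²] = 6.8 × [1.34 × 0.0559 − 0.5 × 0.0559²] = 0.499 mA.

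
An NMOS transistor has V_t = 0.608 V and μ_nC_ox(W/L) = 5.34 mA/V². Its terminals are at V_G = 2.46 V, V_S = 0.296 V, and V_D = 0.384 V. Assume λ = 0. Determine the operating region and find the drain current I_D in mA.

V_GS = V_G − V_S = 2.46 − 0.296 = 2.16 V; V_DS = V_D − V_S = 0.384 − 0.296 = 0.088 V.
V_ov = V_GS − V_t = 2.16 − 0.608 = 1.56 V.
Since V_DS = 0.088 V < V_ov = 1.56 V, the device is in the triode region.
I_D = k_n [V_ov · V_DS − ½ V_DS²] = 5.34 × [1.56 × 0.088 − 0.5 × 0.088²] = 0.711 mA.

Triode; I_D = 0.711 mA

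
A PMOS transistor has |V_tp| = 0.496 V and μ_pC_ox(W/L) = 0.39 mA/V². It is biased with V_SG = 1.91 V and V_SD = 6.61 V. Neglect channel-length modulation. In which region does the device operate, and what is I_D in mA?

Saturation; I_D = 0.390 mA

V_ov = V_SG − |V_tp| = 1.91 − 0.496 = 1.41 V.
Since V_SD = 6.61 V ≥ V_ov = 1.41 V, the device is in saturation.
I_D = ½ k_p V_ov² = 0.5 × 0.39 × 1.41² = 0.39 mA.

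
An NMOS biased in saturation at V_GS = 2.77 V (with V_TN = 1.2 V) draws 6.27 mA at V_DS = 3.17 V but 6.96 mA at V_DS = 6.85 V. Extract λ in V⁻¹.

λ = 0.0330 V⁻¹

With V_GS fixed, I_D ∝ (1 + λ V_DS) in saturation, so I_D2/I_D1 = (1 + λ V_DS2)/(1 + λ V_DS1).
6.96/6.27 = 1.11 = (1 + 6.85 λ)/(1 + 3.17 λ).
Solving: λ (I_D1 V_DS2 − I_D2 V_DS1) = I_D2 − I_D1, so λ = (6.96 − 6.27) / (6.27 × 6.85 − 6.96 × 3.17) = 0.69 / 20.9 = 0.033 V⁻¹.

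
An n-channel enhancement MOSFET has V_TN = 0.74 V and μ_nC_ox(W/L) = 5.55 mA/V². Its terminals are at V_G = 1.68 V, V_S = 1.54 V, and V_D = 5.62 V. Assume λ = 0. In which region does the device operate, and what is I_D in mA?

V_GS = V_G − V_S = 1.68 − 1.54 = 0.14 V; V_DS = V_D − V_S = 5.62 − 1.54 = 4.08 V.
V_GS = 0.14 V < V_TN = 0.74 V, so the transistor is in cutoff.

Cutoff; I_D = 0 mA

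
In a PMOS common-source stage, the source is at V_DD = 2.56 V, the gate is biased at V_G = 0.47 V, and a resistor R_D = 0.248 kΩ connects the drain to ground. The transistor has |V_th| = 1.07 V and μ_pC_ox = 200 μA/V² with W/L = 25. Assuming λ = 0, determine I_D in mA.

V_SG = V_DD − V_G = 2.56 − 0.47 = 2.09 V, so V_ov = 2.09 − 1.07 = 1.02 V.
k_p = μ_pC_ox · (W/L) = 5 mA/V².
Assume saturation: I_D = ½ k_p V_ov² = 0.5 × 5 × 1.02² = 2.6 mA, giving V_SD = V_DD − I_D R_D = 2.56 − 2.6 × 0.248 = 1.91 V.
V_SD = 1.91 V ≥ V_ov = 1.02 V, confirming saturation.

I_D = 2.60 mA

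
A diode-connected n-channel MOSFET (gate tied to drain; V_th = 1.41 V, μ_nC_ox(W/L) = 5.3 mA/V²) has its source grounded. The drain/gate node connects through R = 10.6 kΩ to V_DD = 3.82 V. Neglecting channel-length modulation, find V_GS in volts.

V_GS = 1.69 V

With gate tied to drain, V_GS = V_DS ≥ V_GS − V_th, so the device is in saturation.
KCL at the drain: ½ k_n (V_GS − V_th)² = (V_DD − V_GS)/R.
Let x = V_GS − 1.41. Then 28.1 x² + x − 2.41 = 0, giving x = 0.276 V (positive root), so V_GS = 1.69 V.
I_D = (V_DD − V_GS)/R = (3.82 − 1.69) / 10.6 = 0.201 mA.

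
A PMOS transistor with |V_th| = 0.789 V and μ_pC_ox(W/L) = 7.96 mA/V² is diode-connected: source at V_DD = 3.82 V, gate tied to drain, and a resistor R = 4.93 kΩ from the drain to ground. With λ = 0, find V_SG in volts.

V_SG = 1.16 V

With gate tied to drain, V_SG = V_SD ≥ V_SG − |V_th|, so the device is in saturation.
KCL at the drain: ½ k_p (V_SG − |V_th|)² = (V_DD − V_SG)/R.
Let x = V_SG − 0.789. Then 19.6 x² + x − 3.031 = 0, giving x = 0.368 V (positive root), so V_SG = 1.16 V.
I_D = (V_DD − V_SG)/R = (3.82 − 1.16) / 4.93 = 0.54 mA.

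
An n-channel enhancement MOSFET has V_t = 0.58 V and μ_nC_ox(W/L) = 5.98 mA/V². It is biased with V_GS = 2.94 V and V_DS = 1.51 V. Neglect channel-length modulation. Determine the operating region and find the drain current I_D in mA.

V_ov = V_GS − V_t = 2.94 − 0.58 = 2.36 V.
Since V_DS = 1.51 V < V_ov = 2.36 V, the device is in the triode region.
I_D = k_n [V_ov · V_DS − ½ V_DS²] = 5.98 × [2.36 × 1.51 − 0.5 × 1.51²] = 14.5 mA.

Triode; I_D = 14.5 mA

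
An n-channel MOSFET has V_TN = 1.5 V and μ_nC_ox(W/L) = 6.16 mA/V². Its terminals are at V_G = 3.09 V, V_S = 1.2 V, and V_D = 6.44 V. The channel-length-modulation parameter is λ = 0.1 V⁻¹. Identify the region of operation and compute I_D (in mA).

Saturation; I_D = 0.714 mA

V_GS = V_G − V_S = 3.09 − 1.2 = 1.89 V; V_DS = V_D − V_S = 6.44 − 1.2 = 5.24 V.
V_ov = V_GS − V_TN = 1.89 − 1.5 = 0.39 V.
Since V_DS = 5.24 V ≥ V_ov = 0.39 V, the device is in saturation.
I_D = ½ k_n V_ov² (1 + λ V_DS) = 0.5 × 6.16 × 0.39² × (1 + 0.1 × 5.24) = 0.714 mA.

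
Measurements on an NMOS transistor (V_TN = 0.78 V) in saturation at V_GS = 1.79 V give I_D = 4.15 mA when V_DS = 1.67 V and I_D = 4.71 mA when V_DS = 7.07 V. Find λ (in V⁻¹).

λ = 0.0261 V⁻¹

With V_GS fixed, I_D ∝ (1 + λ V_DS) in saturation, so I_D2/I_D1 = (1 + λ V_DS2)/(1 + λ V_DS1).
4.71/4.15 = 1.135 = (1 + 7.07 λ)/(1 + 1.67 λ).
Solving: λ (I_D1 V_DS2 − I_D2 V_DS1) = I_D2 − I_D1, so λ = (4.71 − 4.15) / (4.15 × 7.07 − 4.71 × 1.67) = 0.56 / 21.5 = 0.0261 V⁻¹.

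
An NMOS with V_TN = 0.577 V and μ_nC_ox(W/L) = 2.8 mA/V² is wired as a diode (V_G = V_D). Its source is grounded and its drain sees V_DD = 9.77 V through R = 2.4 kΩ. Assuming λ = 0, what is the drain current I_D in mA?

With gate tied to drain, V_GS = V_DS ≥ V_GS − V_TN, so the device is in saturation.
KCL at the drain: ½ k_n (V_GS − V_TN)² = (V_DD − V_GS)/R.
Let x = V_GS − 0.577. Then 3.36 x² + x − 9.193 = 0, giving x = 1.51 V (positive root), so V_GS = 2.09 V.
I_D = (V_DD − V_GS)/R = (9.77 − 2.09) / 2.4 = 3.2 mA.

I_D = 3.20 mA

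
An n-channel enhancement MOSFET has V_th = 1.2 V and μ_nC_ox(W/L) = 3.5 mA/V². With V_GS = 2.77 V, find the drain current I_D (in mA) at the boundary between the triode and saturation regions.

I_D = 4.31 mA

At the boundary V_DS = V_ov = V_GS − V_th = 2.77 − 1.2 = 1.57 V.
I_D = ½ k_n V_ov² = 0.5 × 3.5 × 1.57² = 4.31 mA.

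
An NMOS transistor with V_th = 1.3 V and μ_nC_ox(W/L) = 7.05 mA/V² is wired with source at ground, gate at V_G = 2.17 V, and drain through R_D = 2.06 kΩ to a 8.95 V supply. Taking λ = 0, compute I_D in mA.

V_GS = V_G = 2.17 V, so V_ov = 2.17 − 1.3 = 0.87 V.
Assume saturation: I_D = ½ k_n V_ov² = 0.5 × 7.05 × 0.87² = 2.67 mA, giving V_DS = V_DD − I_D R_D = 8.95 − 2.67 × 2.06 = 3.45 V.
V_DS = 3.45 V ≥ V_ov = 0.87 V, confirming saturation.

I_D = 2.67 mA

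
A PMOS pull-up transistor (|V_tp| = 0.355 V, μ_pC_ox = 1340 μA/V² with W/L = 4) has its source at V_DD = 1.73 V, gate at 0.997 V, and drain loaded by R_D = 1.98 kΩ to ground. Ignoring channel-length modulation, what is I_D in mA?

I_D = 0.383 mA

V_SG = V_DD − V_G = 1.73 − 0.997 = 0.733 V, so V_ov = 0.733 − 0.355 = 0.378 V.
k_p = μ_pC_ox · (W/L) = 5.36 mA/V².
Assume saturation: I_D = ½ k_p V_ov² = 0.5 × 5.36 × 0.378² = 0.383 mA, giving V_SD = V_DD − I_D R_D = 1.73 − 0.383 × 1.98 = 0.972 V.
V_SD = 0.972 V ≥ V_ov = 0.378 V, confirming saturation.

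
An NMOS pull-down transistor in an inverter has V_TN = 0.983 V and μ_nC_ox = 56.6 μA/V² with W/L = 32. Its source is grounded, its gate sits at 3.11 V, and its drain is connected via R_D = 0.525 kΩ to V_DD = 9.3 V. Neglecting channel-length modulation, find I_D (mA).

V_GS = V_G = 3.11 V, so V_ov = 3.11 − 0.983 = 2.13 V.
k_n = μ_nC_ox · (W/L) = 1.811 mA/V².
Assume saturation: I_D = ½ k_n V_ov² = 0.5 × 1.811 × 2.13² = 4.1 mA, giving V_DS = V_DD − I_D R_D = 9.3 − 4.1 × 0.525 = 7.15 V.
V_DS = 7.15 V ≥ V_ov = 2.13 V, confirming saturation.

I_D = 4.10 mA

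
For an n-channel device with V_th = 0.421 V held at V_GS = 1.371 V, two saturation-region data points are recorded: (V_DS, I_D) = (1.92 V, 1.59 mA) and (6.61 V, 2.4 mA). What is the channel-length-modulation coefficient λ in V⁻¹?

With V_GS fixed, I_D ∝ (1 + λ V_DS) in saturation, so I_D2/I_D1 = (1 + λ V_DS2)/(1 + λ V_DS1).
2.4/1.59 = 1.509 = (1 + 6.61 λ)/(1 + 1.92 λ).
Solving: λ (I_D1 V_DS2 − I_D2 V_DS1) = I_D2 − I_D1, so λ = (2.4 − 1.59) / (1.59 × 6.61 − 2.4 × 1.92) = 0.81 / 5.9 = 0.137 V⁻¹.

λ = 0.137 V⁻¹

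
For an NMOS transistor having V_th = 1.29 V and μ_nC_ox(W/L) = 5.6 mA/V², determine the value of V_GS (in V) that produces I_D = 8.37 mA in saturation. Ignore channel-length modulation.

In saturation I_D = ½ k_n (V_GS − V_th)², so V_GS − V_th = √(2 I_D / k_n) = √(2 × 8.37 / 5.6) = 1.73 V.
V_GS = 1.29 + 1.73 = 3.02 V.

V_GS = 3.02 V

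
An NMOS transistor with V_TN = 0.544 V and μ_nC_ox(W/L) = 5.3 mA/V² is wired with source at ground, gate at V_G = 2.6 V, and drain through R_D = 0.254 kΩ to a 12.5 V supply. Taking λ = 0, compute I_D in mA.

I_D = 11.2 mA

V_GS = V_G = 2.6 V, so V_ov = 2.6 − 0.544 = 2.06 V.
Assume saturation: I_D = ½ k_n V_ov² = 0.5 × 5.3 × 2.06² = 11.2 mA, giving V_DS = V_DD − I_D R_D = 12.5 − 11.2 × 0.254 = 9.65 V.
V_DS = 9.65 V ≥ V_ov = 2.06 V, confirming saturation.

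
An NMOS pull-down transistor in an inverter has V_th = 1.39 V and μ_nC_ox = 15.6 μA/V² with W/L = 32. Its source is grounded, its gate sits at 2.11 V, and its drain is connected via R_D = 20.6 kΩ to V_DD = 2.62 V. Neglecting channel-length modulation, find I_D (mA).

I_D = 0.107 mA

V_GS = V_G = 2.11 V, so V_ov = 2.11 − 1.39 = 0.72 V.
k_n = μ_nC_ox · (W/L) = 0.4992 mA/V².
Assume saturation: I_D = ½ k_n V_ov² = 0.5 × 0.4992 × 0.72² = 0.129 mA, giving V_DS = V_DD − I_D R_D = 2.62 − 0.129 × 20.6 = -0.0455 V.
But -0.0455 V < V_ov = 0.72 V, so the device is actually in triode.
In triode I_D = k_n[V_ov V_DS − ½ V_DS²] and I_D = (V_DD − V_DS)/R_D. Equating: 5.14 V_DS² − 8.404 V_DS + 2.62 = 0, giving V_DS = 0.419 V (the root below V_ov).
I_D = (2.62 − 0.419) / 20.6 = 0.107 mA.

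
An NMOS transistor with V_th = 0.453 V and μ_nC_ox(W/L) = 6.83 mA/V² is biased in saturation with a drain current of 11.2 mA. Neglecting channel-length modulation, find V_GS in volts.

In saturation I_D = ½ k_n (V_GS − V_th)², so V_GS − V_th = √(2 I_D / k_n) = √(2 × 11.2 / 6.83) = 1.81 V.
V_GS = 0.453 + 1.81 = 2.26 V.

V_GS = 2.26 V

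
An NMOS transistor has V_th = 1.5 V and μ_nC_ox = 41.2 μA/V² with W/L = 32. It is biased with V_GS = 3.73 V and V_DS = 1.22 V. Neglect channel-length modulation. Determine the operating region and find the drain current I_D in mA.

k_n = μ_nC_ox · (W/L) = 1.318 mA/V².
V_ov = V_GS − V_th = 3.73 − 1.5 = 2.23 V.
Since V_DS = 1.22 V < V_ov = 2.23 V, the device is in the triode region.
I_D = k_n [V_ov · V_DS − ½ V_DS²] = 1.318 × [2.23 × 1.22 − 0.5 × 1.22²] = 2.61 mA.

Triode; I_D = 2.61 mA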